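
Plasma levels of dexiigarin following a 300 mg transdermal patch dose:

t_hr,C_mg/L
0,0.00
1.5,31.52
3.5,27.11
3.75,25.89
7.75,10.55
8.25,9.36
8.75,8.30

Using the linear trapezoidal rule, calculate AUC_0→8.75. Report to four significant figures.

Trapezoidal AUC_0→8.75:
  [0→1.5]: (0.00+31.52)/2 × 1.5 = 23.64
  [1.5→3.5]: (31.52+27.11)/2 × 2 = 58.63
  [3.5→3.75]: (27.11+25.89)/2 × 0.25 = 6.625
  [3.75→7.75]: (25.89+10.55)/2 × 4 = 72.88
  [7.75→8.25]: (10.55+9.36)/2 × 0.5 = 4.9775
  [8.25→8.75]: (9.36+8.30)/2 × 0.5 = 4.415
  Sum = 171.1675 mg/L·hr

AUC = 171.2 mg/L·hr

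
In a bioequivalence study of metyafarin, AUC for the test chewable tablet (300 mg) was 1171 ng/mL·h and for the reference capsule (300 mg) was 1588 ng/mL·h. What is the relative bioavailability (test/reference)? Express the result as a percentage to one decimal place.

F_rel = (AUC_test/D_test) / (AUC_ref/D_ref)
      = (1171/300) / (1588/300)
      = 3.90333 / 5.29333 = 0.7374 = 73.74%

F_rel = 73.7%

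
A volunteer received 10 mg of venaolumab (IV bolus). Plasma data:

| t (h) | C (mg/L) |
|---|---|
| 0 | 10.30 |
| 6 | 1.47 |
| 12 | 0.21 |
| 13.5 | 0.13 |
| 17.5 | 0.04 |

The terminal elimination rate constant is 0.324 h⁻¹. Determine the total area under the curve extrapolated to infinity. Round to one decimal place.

Trapezoidal AUC_0→17.5:
  [0→6]: (10.30+1.47)/2 × 6 = 35.31
  [6→12]: (1.47+0.21)/2 × 6 = 5.04
  [12→13.5]: (0.21+0.13)/2 × 1.5 = 0.255
  [13.5→17.5]: (0.13+0.04)/2 × 4 = 0.34
  Sum = 40.945 mg/L·h
Extrapolated tail: C_last / k_e = 0.04 / 0.324 = 0.123
AUC_0→∞ = 40.945 + 0.123 = 41.068 mg/L·h

AUC = 41.1 mg/L·h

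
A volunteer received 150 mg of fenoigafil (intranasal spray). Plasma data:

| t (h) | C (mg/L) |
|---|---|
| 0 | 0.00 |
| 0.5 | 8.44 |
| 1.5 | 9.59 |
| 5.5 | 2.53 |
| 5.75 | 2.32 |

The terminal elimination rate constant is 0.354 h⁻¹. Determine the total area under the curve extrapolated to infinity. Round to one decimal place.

AUC = 42.5 mg/L·h

Trapezoidal AUC_0→5.75:
  [0→0.5]: (0.00+8.44)/2 × 0.5 = 2.11
  [0.5→1.5]: (8.44+9.59)/2 × 1 = 9.015
  [1.5→5.5]: (9.59+2.53)/2 × 4 = 24.24
  [5.5→5.75]: (2.53+2.32)/2 × 0.25 = 0.60625
  Sum = 35.97125 mg/L·h
Extrapolated tail: C_last / k_e = 2.32 / 0.354 = 6.554
AUC_0→∞ = 35.97125 + 6.554 = 42.52525 mg/L·h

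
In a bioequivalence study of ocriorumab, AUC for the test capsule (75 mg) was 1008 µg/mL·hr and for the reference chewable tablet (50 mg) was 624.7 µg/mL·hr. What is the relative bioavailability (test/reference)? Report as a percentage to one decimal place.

F_rel = 107.6%

F_rel = (AUC_test/D_test) / (AUC_ref/D_ref)
      = (1008/75) / (624.7/50)
      = 13.44 / 12.494 = 1.0757 = 107.57%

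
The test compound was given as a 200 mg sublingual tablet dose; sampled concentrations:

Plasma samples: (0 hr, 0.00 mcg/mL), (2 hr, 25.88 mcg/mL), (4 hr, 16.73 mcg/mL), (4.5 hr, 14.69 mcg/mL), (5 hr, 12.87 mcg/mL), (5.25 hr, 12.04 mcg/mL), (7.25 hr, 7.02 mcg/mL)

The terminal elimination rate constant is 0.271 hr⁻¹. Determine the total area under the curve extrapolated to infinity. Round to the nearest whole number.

Trapezoidal AUC_0→7.25:
  [0→2]: (0.00+25.88)/2 × 2 = 25.88
  [2→4]: (25.88+16.73)/2 × 2 = 42.61
  [4→4.5]: (16.73+14.69)/2 × 0.5 = 7.855
  [4.5→5]: (14.69+12.87)/2 × 0.5 = 6.89
  [5→5.25]: (12.87+12.04)/2 × 0.25 = 3.11375
  [5.25→7.25]: (12.04+7.02)/2 × 2 = 19.06
  Sum = 105.40875 mcg/mL·hr
Extrapolated tail: C_last / k_e = 7.02 / 0.271 = 25.904
AUC_0→∞ = 105.40875 + 25.904 = 131.31275 mcg/mL·hr

AUC = 131 mcg/mL·hr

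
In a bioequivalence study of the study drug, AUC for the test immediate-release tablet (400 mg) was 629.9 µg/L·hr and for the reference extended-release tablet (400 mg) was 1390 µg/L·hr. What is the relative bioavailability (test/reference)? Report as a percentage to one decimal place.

F_rel = (AUC_test/D_test) / (AUC_ref/D_ref)
      = (629.9/400) / (1390/400)
      = 1.57475 / 3.475 = 0.4532 = 45.32%

F_rel = 45.3%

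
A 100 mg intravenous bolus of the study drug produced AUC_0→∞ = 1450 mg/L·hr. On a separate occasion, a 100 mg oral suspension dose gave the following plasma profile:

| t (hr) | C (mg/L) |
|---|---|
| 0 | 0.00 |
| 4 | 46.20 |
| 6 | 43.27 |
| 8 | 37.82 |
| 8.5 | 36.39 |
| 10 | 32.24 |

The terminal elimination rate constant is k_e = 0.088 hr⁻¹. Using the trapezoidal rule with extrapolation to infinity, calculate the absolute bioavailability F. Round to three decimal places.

Trapezoidal AUC_0→10 (oral suspension):
  [0→4]: (0.00+46.20)/2 × 4 = 92.4
  [4→6]: (46.20+43.27)/2 × 2 = 89.47
  [6→8]: (43.27+37.82)/2 × 2 = 81.09
  [8→8.5]: (37.82+36.39)/2 × 0.5 = 18.5525
  [8.5→10]: (36.39+32.24)/2 × 1.5 = 51.4725
  Sum = 332.985 mg/L·hr
Tail: C_last/k_e = 32.24/0.088 = 366.364
AUC_0→∞ (oral suspension) = 332.985 + 366.364 = 699.349 mg/L·hr
F = (AUC_ev/D_ev)/(AUC_iv/D_iv) = (699.349/100)/(1450/100) = 6.99349/14.5 = 0.4823

F = 0.482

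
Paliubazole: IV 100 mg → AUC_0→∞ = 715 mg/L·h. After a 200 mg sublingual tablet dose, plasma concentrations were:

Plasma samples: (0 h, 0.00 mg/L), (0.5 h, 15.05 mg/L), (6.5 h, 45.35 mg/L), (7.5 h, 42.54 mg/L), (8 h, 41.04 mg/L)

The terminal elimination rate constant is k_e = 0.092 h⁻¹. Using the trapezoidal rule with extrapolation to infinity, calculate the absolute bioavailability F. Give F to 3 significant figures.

F = 0.487

Trapezoidal AUC_0→8 (sublingual tablet):
  [0→0.5]: (0.00+15.05)/2 × 0.5 = 3.7625
  [0.5→6.5]: (15.05+45.35)/2 × 6 = 181.2
  [6.5→7.5]: (45.35+42.54)/2 × 1 = 43.945
  [7.5→8]: (42.54+41.04)/2 × 0.5 = 20.895
  Sum = 249.8025 mg/L·h
Tail: C_last/k_e = 41.04/0.092 = 446.087
AUC_0→∞ (sublingual tablet) = 249.8025 + 446.087 = 695.8895 mg/L·h
F = (AUC_ev/D_ev)/(AUC_iv/D_iv) = (695.8895/200)/(715/100) = 3.4794475/7.15 = 0.4866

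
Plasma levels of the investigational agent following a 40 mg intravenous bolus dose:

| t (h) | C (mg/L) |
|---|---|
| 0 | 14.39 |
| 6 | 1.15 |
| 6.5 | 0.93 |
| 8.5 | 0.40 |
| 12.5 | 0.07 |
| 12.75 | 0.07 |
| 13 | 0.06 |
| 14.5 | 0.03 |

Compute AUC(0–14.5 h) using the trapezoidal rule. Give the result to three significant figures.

Trapezoidal AUC_0→14.5:
  [0→6]: (14.39+1.15)/2 × 6 = 46.62
  [6→6.5]: (1.15+0.93)/2 × 0.5 = 0.52
  [6.5→8.5]: (0.93+0.40)/2 × 2 = 1.33
  [8.5→12.5]: (0.40+0.07)/2 × 4 = 0.94
  [12.5→12.75]: (0.07+0.07)/2 × 0.25 = 0.0175
  [12.75→13]: (0.07+0.06)/2 × 0.25 = 0.01625
  [13→14.5]: (0.06+0.03)/2 × 1.5 = 0.0675
  Sum = 49.51125 mg/L·h

AUC = 49.5 mg/L·h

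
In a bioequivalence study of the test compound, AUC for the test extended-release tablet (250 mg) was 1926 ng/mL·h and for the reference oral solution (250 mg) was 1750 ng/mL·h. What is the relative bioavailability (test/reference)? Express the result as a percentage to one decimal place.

F_rel = (AUC_test/D_test) / (AUC_ref/D_ref)
      = (1926/250) / (1750/250)
      = 7.704 / 7 = 1.1006 = 110.06%

F_rel = 110.1%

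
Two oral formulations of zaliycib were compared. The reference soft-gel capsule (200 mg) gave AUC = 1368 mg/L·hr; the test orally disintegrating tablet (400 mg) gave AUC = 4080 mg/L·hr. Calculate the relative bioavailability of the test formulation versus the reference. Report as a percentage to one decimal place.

F_rel = (AUC_test/D_test) / (AUC_ref/D_ref)
      = (4080/400) / (1368/200)
      = 10.2 / 6.84 = 1.4912 = 149.12%

F_rel = 149.1%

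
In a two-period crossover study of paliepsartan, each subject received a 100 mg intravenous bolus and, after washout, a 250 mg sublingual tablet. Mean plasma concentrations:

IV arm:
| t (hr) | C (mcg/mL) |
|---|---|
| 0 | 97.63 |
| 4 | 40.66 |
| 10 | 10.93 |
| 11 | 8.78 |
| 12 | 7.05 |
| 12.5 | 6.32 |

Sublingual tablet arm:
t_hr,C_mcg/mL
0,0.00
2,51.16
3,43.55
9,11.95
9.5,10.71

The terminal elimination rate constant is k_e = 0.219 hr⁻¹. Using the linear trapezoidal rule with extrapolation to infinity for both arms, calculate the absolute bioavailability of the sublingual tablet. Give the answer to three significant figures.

Trapezoidal AUC_0→12.5 (IV):
  [0→4]: (97.63+40.66)/2 × 4 = 276.58
  [4→10]: (40.66+10.93)/2 × 6 = 154.77
  [10→11]: (10.93+8.78)/2 × 1 = 9.855
  [11→12]: (8.78+7.05)/2 × 1 = 7.915
  [12→12.5]: (7.05+6.32)/2 × 0.5 = 3.3425
  Sum = 452.4625 mcg/mL·hr
IV tail: 6.32/0.219 = 28.858; AUC_iv,0→∞ = 452.4625 + 28.858 = 481.3205 mcg/mL·hr
Trapezoidal AUC_0→9.5 (sublingual tablet):
  [0→2]: (0.00+51.16)/2 × 2 = 51.16
  [2→3]: (51.16+43.55)/2 × 1 = 47.355
  [3→9]: (43.55+11.95)/2 × 6 = 166.5
  [9→9.5]: (11.95+10.71)/2 × 0.5 = 5.665
  Sum = 270.68 mcg/mL·hr
sublingual tablet tail: 10.71/0.219 = 48.904; AUC_ev,0→∞ = 270.68 + 48.904 = 319.584 mcg/mL·hr
F = (AUC_ev/D_ev)/(AUC_iv/D_iv) = (319.584/250)/(481.3205/100) = 1.278336/4.813205 = 0.2656

F = 0.266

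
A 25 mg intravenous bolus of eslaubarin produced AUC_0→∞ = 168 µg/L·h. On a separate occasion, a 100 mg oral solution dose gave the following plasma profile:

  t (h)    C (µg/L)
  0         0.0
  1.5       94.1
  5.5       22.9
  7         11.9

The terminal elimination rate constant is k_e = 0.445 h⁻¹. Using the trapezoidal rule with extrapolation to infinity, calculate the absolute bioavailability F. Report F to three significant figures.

F = 0.532

Trapezoidal AUC_0→7 (oral solution):
  [0→1.5]: (0.0+94.1)/2 × 1.5 = 70.575
  [1.5→5.5]: (94.1+22.9)/2 × 4 = 234.0
  [5.5→7]: (22.9+11.9)/2 × 1.5 = 26.1
  Sum = 330.675 µg/L·h
Tail: C_last/k_e = 11.9/0.445 = 26.742
AUC_0→∞ (oral solution) = 330.675 + 26.742 = 357.417 µg/L·h
F = (AUC_ev/D_ev)/(AUC_iv/D_iv) = (357.417/100)/(168/25) = 3.57417/6.72 = 0.5319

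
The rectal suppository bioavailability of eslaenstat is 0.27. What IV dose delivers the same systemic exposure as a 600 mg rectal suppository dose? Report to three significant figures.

Systemic exposure from an extravascular dose = F × D_ev, so the equivalent IV dose is F × D_ev.
D_iv = F × D_ev = 0.27 × 600 = 162 mg

D_iv = 162 mg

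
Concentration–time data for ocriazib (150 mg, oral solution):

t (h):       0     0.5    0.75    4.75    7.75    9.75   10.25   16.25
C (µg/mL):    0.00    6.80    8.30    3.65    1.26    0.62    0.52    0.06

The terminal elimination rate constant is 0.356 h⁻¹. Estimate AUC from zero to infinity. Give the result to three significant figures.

AUC = 38.9 µg/mL·h

Trapezoidal AUC_0→16.25:
  [0→0.5]: (0.00+6.80)/2 × 0.5 = 1.7
  [0.5→0.75]: (6.80+8.30)/2 × 0.25 = 1.8875
  [0.75→4.75]: (8.30+3.65)/2 × 4 = 23.9
  [4.75→7.75]: (3.65+1.26)/2 × 3 = 7.365
  [7.75→9.75]: (1.26+0.62)/2 × 2 = 1.88
  [9.75→10.25]: (0.62+0.52)/2 × 0.5 = 0.285
  [10.25→16.25]: (0.52+0.06)/2 × 6 = 1.74
  Sum = 38.7575 µg/mL·h
Extrapolated tail: C_last / k_e = 0.06 / 0.356 = 0.169
AUC_0→∞ = 38.7575 + 0.169 = 38.9265 µg/mL·h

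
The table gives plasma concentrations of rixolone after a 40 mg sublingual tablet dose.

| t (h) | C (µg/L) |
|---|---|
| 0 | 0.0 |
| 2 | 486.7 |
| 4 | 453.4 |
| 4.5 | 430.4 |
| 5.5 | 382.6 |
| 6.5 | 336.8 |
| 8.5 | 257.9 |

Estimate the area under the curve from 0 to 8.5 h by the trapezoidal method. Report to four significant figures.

Trapezoidal AUC_0→8.5:
  [0→2]: (0.0+486.7)/2 × 2 = 486.7
  [2→4]: (486.7+453.4)/2 × 2 = 940.1
  [4→4.5]: (453.4+430.4)/2 × 0.5 = 220.95
  [4.5→5.5]: (430.4+382.6)/2 × 1 = 406.5
  [5.5→6.5]: (382.6+336.8)/2 × 1 = 359.7
  [6.5→8.5]: (336.8+257.9)/2 × 2 = 594.7
  Sum = 3008.65 µg/L·h

AUC = 3009 µg/L·h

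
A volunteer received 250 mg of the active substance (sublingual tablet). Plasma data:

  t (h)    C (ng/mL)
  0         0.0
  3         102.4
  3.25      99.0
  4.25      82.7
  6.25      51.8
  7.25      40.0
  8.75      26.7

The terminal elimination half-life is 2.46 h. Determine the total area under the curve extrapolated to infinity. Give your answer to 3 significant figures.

AUC = 595 ng/mL·h

Trapezoidal AUC_0→8.75:
  [0→3]: (0.0+102.4)/2 × 3 = 153.6
  [3→3.25]: (102.4+99.0)/2 × 0.25 = 25.175
  [3.25→4.25]: (99.0+82.7)/2 × 1 = 90.85
  [4.25→6.25]: (82.7+51.8)/2 × 2 = 134.5
  [6.25→7.25]: (51.8+40.0)/2 × 1 = 45.9
  [7.25→8.75]: (40.0+26.7)/2 × 1.5 = 50.025
  Sum = 500.05 ng/mL·h
k_e = ln2 / t½ = 0.693147 / 2.46 = 0.2818 h^-1
Extrapolated tail: C_last / k_e = 26.7 / 0.2818 = 94.748
AUC_0→∞ = 500.05 + 94.748 = 594.798 ng/mL·h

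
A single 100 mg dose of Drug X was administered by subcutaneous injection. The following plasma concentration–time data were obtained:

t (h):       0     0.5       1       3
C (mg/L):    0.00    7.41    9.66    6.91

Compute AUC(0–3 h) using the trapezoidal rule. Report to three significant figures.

AUC = 22.7 mg/L·h

Trapezoidal AUC_0→3:
  [0→0.5]: (0.00+7.41)/2 × 0.5 = 1.8525
  [0.5→1]: (7.41+9.66)/2 × 0.5 = 4.2675
  [1→3]: (9.66+6.91)/2 × 2 = 16.57
  Sum = 22.69 mg/L·h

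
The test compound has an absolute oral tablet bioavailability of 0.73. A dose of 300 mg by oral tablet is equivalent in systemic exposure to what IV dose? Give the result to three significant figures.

Systemic exposure from an extravascular dose = F × D_ev, so the equivalent IV dose is F × D_ev.
D_iv = F × D_ev = 0.73 × 300 = 219 mg

D_iv = 219 mg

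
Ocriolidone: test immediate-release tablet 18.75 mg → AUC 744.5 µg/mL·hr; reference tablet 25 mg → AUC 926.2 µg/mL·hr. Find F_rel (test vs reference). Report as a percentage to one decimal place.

F_rel = (AUC_test/D_test) / (AUC_ref/D_ref)
      = (744.5/18.75) / (926.2/25)
      = 39.7067 / 37.048 = 1.0718 = 107.18%

F_rel = 107.2%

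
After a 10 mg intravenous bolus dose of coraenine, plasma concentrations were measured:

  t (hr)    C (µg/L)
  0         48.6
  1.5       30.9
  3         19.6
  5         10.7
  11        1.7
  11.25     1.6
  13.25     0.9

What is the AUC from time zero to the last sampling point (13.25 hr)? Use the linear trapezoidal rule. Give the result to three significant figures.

AUC = 168 µg/L·hr

Trapezoidal AUC_0→13.25:
  [0→1.5]: (48.6+30.9)/2 × 1.5 = 59.625
  [1.5→3]: (30.9+19.6)/2 × 1.5 = 37.875
  [3→5]: (19.6+10.7)/2 × 2 = 30.3
  [5→11]: (10.7+1.7)/2 × 6 = 37.2
  [11→11.25]: (1.7+1.6)/2 × 0.25 = 0.4125
  [11.25→13.25]: (1.6+0.9)/2 × 2 = 2.5
  Sum = 167.9125 µg/L·hr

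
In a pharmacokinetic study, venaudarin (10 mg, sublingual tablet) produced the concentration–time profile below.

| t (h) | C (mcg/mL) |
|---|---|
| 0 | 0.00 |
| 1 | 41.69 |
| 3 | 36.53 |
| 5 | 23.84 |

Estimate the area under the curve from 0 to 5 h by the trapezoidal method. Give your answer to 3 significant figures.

Trapezoidal AUC_0→5:
  [0→1]: (0.00+41.69)/2 × 1 = 20.845
  [1→3]: (41.69+36.53)/2 × 2 = 78.22
  [3→5]: (36.53+23.84)/2 × 2 = 60.37
  Sum = 159.435 mcg/mL·h

AUC = 159 mcg/mL·h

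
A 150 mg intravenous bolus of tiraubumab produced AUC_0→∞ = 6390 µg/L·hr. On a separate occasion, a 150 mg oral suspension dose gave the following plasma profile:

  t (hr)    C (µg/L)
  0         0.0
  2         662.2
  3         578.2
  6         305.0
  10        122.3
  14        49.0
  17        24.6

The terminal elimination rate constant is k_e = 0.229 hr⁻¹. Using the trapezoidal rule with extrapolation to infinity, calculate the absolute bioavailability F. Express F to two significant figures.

Trapezoidal AUC_0→17 (oral suspension):
  [0→2]: (0.0+662.2)/2 × 2 = 662.2
  [2→3]: (662.2+578.2)/2 × 1 = 620.2
  [3→6]: (578.2+305.0)/2 × 3 = 1324.8
  [6→10]: (305.0+122.3)/2 × 4 = 854.6
  [10→14]: (122.3+49.0)/2 × 4 = 342.6
  [14→17]: (49.0+24.6)/2 × 3 = 110.4
  Sum = 3914.8 µg/L·hr
Tail: C_last/k_e = 24.6/0.229 = 107.424
AUC_0→∞ (oral suspension) = 3914.8 + 107.424 = 4022.224 µg/L·hr
F = (AUC_ev/D_ev)/(AUC_iv/D_iv) = (4022.224/150)/(6390/150) = 26.8148/42.6 = 0.6295

F = 0.63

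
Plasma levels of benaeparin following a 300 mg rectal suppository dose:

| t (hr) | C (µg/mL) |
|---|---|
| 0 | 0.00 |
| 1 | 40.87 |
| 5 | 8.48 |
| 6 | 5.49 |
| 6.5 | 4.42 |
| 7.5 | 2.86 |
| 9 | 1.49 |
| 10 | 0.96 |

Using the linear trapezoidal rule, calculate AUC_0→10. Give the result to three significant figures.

Trapezoidal AUC_0→10:
  [0→1]: (0.00+40.87)/2 × 1 = 20.435
  [1→5]: (40.87+8.48)/2 × 4 = 98.7
  [5→6]: (8.48+5.49)/2 × 1 = 6.985
  [6→6.5]: (5.49+4.42)/2 × 0.5 = 2.4775
  [6.5→7.5]: (4.42+2.86)/2 × 1 = 3.64
  [7.5→9]: (2.86+1.49)/2 × 1.5 = 3.2625
  [9→10]: (1.49+0.96)/2 × 1 = 1.225
  Sum = 136.725 µg/mL·hr

AUC = 137 µg/mL·hr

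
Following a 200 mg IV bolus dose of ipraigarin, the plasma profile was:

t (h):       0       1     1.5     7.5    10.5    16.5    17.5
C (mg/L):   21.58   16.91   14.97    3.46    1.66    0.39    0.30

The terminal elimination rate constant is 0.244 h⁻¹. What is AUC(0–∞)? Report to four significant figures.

Trapezoidal AUC_0→17.5:
  [0→1]: (21.58+16.91)/2 × 1 = 19.245
  [1→1.5]: (16.91+14.97)/2 × 0.5 = 7.97
  [1.5→7.5]: (14.97+3.46)/2 × 6 = 55.29
  [7.5→10.5]: (3.46+1.66)/2 × 3 = 7.68
  [10.5→16.5]: (1.66+0.39)/2 × 6 = 6.15
  [16.5→17.5]: (0.39+0.30)/2 × 1 = 0.345
  Sum = 96.68 mg/L·h
Extrapolated tail: C_last / k_e = 0.30 / 0.244 = 1.230
AUC_0→∞ = 96.68 + 1.230 = 97.91 mg/L·h

AUC = 97.91 mg/L·h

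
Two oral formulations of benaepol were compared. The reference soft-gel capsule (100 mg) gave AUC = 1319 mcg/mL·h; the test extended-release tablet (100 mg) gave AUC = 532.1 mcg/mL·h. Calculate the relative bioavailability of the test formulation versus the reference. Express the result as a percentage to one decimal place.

F_rel = 40.3%

F_rel = (AUC_test/D_test) / (AUC_ref/D_ref)
      = (532.1/100) / (1319/100)
      = 5.321 / 13.19 = 0.4034 = 40.34%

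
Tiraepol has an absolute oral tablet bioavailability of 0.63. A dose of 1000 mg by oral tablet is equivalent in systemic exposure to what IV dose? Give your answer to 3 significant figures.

D_iv = 630 mg

Systemic exposure from an extravascular dose = F × D_ev, so the equivalent IV dose is F × D_ev.
D_iv = F × D_ev = 0.63 × 1000 = 630 mg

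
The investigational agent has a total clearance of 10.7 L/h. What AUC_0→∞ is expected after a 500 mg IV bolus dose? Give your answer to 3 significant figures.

AUC = 46.7 mg/L·h

AUC_0→∞ = Dose_iv / CL
        = 500 / 10.7 = 46.729 mg/L·h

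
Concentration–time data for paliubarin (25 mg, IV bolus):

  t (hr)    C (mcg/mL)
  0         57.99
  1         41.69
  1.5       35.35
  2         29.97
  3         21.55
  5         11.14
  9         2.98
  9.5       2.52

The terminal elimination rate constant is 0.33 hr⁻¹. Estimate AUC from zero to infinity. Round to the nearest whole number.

Trapezoidal AUC_0→9.5:
  [0→1]: (57.99+41.69)/2 × 1 = 49.84
  [1→1.5]: (41.69+35.35)/2 × 0.5 = 19.26
  [1.5→2]: (35.35+29.97)/2 × 0.5 = 16.33
  [2→3]: (29.97+21.55)/2 × 1 = 25.76
  [3→5]: (21.55+11.14)/2 × 2 = 32.69
  [5→9]: (11.14+2.98)/2 × 4 = 28.24
  [9→9.5]: (2.98+2.52)/2 × 0.5 = 1.375
  Sum = 173.495 mcg/mL·hr
Extrapolated tail: C_last / k_e = 2.52 / 0.33 = 7.636
AUC_0→∞ = 173.495 + 7.636 = 181.131 mcg/mL·hr

AUC = 181 mcg/mL·hr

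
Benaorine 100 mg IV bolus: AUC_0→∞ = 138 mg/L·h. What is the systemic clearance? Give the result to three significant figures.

CL = Dose_iv / AUC_0→∞
   = 100 / 138 = 0.724638 L/h

CL = 0.725 L/h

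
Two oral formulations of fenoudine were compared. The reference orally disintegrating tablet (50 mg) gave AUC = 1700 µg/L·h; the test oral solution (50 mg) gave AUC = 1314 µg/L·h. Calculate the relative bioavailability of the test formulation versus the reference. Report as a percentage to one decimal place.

F_rel = 77.3%

F_rel = (AUC_test/D_test) / (AUC_ref/D_ref)
      = (1314/50) / (1700/50)
      = 26.28 / 34 = 0.7729 = 77.29%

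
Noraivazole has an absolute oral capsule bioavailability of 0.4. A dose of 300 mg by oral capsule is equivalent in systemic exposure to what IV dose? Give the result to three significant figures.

D_iv = 120 mg

Systemic exposure from an extravascular dose = F × D_ev, so the equivalent IV dose is F × D_ev.
D_iv = F × D_ev = 0.4 × 300 = 120 mg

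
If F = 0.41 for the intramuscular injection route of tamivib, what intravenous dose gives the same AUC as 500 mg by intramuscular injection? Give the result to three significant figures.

D_iv = 205 mg

Systemic exposure from an extravascular dose = F × D_ev, so the equivalent IV dose is F × D_ev.
D_iv = F × D_ev = 0.41 × 500 = 205 mg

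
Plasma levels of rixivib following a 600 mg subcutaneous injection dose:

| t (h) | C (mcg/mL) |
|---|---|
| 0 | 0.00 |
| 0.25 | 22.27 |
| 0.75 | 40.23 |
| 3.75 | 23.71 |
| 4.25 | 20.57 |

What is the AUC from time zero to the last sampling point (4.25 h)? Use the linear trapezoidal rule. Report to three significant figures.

AUC = 125 mcg/mL·h

Trapezoidal AUC_0→4.25:
  [0→0.25]: (0.00+22.27)/2 × 0.25 = 2.78375
  [0.25→0.75]: (22.27+40.23)/2 × 0.5 = 15.625
  [0.75→3.75]: (40.23+23.71)/2 × 3 = 95.91
  [3.75→4.25]: (23.71+20.57)/2 × 0.5 = 11.07
  Sum = 125.38875 mcg/mL·h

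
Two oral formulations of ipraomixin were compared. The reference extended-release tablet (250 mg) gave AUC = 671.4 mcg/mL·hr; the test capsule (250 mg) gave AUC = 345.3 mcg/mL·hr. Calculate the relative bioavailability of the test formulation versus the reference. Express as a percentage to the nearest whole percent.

F_rel = (AUC_test/D_test) / (AUC_ref/D_ref)
      = (345.3/250) / (671.4/250)
      = 1.3812 / 2.6856 = 0.5143 = 51.43%

F_rel = 51%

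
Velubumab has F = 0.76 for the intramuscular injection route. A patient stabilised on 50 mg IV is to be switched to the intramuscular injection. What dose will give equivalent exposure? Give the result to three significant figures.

D_intramuscular = 65.8 mg

For equal systemic exposure: F × D_ev = D_iv
D_ev = D_iv / F = 50 / 0.76 = 65.7895 mg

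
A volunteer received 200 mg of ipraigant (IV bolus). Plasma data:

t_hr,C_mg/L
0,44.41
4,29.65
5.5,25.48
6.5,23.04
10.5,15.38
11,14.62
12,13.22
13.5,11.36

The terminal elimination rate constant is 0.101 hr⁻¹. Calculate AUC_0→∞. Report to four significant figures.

AUC = 442.9 mg/L·hr

Trapezoidal AUC_0→13.5:
  [0→4]: (44.41+29.65)/2 × 4 = 148.12
  [4→5.5]: (29.65+25.48)/2 × 1.5 = 41.3475
  [5.5→6.5]: (25.48+23.04)/2 × 1 = 24.26
  [6.5→10.5]: (23.04+15.38)/2 × 4 = 76.84
  [10.5→11]: (15.38+14.62)/2 × 0.5 = 7.5
  [11→12]: (14.62+13.22)/2 × 1 = 13.92
  [12→13.5]: (13.22+11.36)/2 × 1.5 = 18.435
  Sum = 330.4225 mg/L·hr
Extrapolated tail: C_last / k_e = 11.36 / 0.101 = 112.475
AUC_0→∞ = 330.4225 + 112.475 = 442.8975 mg/L·hr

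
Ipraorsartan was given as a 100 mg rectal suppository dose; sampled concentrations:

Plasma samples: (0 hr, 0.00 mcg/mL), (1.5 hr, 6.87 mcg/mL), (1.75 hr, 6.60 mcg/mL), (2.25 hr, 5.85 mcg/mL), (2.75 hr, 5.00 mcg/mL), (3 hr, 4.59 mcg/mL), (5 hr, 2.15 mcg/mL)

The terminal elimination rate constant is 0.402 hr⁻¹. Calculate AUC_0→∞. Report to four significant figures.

AUC = 25.95 mcg/mL·hr

Trapezoidal AUC_0→5:
  [0→1.5]: (0.00+6.87)/2 × 1.5 = 5.1525
  [1.5→1.75]: (6.87+6.60)/2 × 0.25 = 1.68375
  [1.75→2.25]: (6.60+5.85)/2 × 0.5 = 3.1125
  [2.25→2.75]: (5.85+5.00)/2 × 0.5 = 2.7125
  [2.75→3]: (5.00+4.59)/2 × 0.25 = 1.19875
  [3→5]: (4.59+2.15)/2 × 2 = 6.74
  Sum = 20.6 mcg/mL·hr
Extrapolated tail: C_last / k_e = 2.15 / 0.402 = 5.348
AUC_0→∞ = 20.6 + 5.348 = 25.948 mcg/mL·hr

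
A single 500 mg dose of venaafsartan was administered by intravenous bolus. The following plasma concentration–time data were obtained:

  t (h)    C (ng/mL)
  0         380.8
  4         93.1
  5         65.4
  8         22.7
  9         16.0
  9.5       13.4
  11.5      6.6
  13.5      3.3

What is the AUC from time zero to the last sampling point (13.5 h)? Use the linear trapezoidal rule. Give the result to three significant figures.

Trapezoidal AUC_0→13.5:
  [0→4]: (380.8+93.1)/2 × 4 = 947.8
  [4→5]: (93.1+65.4)/2 × 1 = 79.25
  [5→8]: (65.4+22.7)/2 × 3 = 132.15
  [8→9]: (22.7+16.0)/2 × 1 = 19.35
  [9→9.5]: (16.0+13.4)/2 × 0.5 = 7.35
  [9.5→11.5]: (13.4+6.6)/2 × 2 = 20.0
  [11.5→13.5]: (6.6+3.3)/2 × 2 = 9.9
  Sum = 1215.8 ng/mL·h

AUC = 1220 ng/mL·h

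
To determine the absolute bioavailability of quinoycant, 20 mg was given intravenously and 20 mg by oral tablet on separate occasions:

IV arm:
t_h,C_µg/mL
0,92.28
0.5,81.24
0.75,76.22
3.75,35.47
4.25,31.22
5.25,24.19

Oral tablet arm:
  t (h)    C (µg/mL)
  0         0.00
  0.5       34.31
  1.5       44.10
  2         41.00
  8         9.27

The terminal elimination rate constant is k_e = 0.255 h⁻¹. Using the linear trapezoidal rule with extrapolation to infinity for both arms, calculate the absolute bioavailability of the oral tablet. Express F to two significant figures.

F = 0.69

Trapezoidal AUC_0→5.25 (IV):
  [0→0.5]: (92.28+81.24)/2 × 0.5 = 43.38
  [0.5→0.75]: (81.24+76.22)/2 × 0.25 = 19.6825
  [0.75→3.75]: (76.22+35.47)/2 × 3 = 167.535
  [3.75→4.25]: (35.47+31.22)/2 × 0.5 = 16.6725
  [4.25→5.25]: (31.22+24.19)/2 × 1 = 27.705
  Sum = 274.975 µg/mL·h
IV tail: 24.19/0.255 = 94.863; AUC_iv,0→∞ = 274.975 + 94.863 = 369.838 µg/mL·h
Trapezoidal AUC_0→8 (oral tablet):
  [0→0.5]: (0.00+34.31)/2 × 0.5 = 8.5775
  [0.5→1.5]: (34.31+44.10)/2 × 1 = 39.205
  [1.5→2]: (44.10+41.00)/2 × 0.5 = 21.275
  [2→8]: (41.00+9.27)/2 × 6 = 150.81
  Sum = 219.8675 µg/mL·h
oral tablet tail: 9.27/0.255 = 36.353; AUC_ev,0→∞ = 219.8675 + 36.353 = 256.2205 µg/mL·h
F = (AUC_ev/D_ev)/(AUC_iv/D_iv) = (256.2205/20)/(369.838/20) = 12.811025/18.4919 = 0.6928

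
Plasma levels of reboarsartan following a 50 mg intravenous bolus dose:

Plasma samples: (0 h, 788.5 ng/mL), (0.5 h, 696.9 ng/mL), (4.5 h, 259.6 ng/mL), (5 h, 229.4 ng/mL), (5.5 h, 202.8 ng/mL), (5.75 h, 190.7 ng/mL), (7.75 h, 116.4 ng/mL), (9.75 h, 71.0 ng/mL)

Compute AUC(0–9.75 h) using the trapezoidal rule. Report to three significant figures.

AUC = 3060 ng/mL·h

Trapezoidal AUC_0→9.75:
  [0→0.5]: (788.5+696.9)/2 × 0.5 = 371.35
  [0.5→4.5]: (696.9+259.6)/2 × 4 = 1913.0
  [4.5→5]: (259.6+229.4)/2 × 0.5 = 122.25
  [5→5.5]: (229.4+202.8)/2 × 0.5 = 108.05
  [5.5→5.75]: (202.8+190.7)/2 × 0.25 = 49.1875
  [5.75→7.75]: (190.7+116.4)/2 × 2 = 307.1
  [7.75→9.75]: (116.4+71.0)/2 × 2 = 187.4
  Sum = 3058.3375 ng/mL·h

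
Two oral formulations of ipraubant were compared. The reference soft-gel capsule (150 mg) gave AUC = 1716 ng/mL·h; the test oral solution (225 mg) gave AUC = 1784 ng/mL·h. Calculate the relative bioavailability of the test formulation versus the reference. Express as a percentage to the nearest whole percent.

F_rel = 69%

F_rel = (AUC_test/D_test) / (AUC_ref/D_ref)
      = (1784/225) / (1716/150)
      = 7.92889 / 11.44 = 0.6931 = 69.31%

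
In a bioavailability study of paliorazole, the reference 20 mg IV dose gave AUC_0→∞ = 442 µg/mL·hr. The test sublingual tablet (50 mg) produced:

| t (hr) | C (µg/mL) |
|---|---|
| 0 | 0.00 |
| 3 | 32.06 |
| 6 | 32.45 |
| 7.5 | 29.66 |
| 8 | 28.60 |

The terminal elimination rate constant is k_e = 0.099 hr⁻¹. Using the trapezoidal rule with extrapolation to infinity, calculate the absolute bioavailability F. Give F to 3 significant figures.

F = 0.448

Trapezoidal AUC_0→8 (sublingual tablet):
  [0→3]: (0.00+32.06)/2 × 3 = 48.09
  [3→6]: (32.06+32.45)/2 × 3 = 96.765
  [6→7.5]: (32.45+29.66)/2 × 1.5 = 46.5825
  [7.5→8]: (29.66+28.60)/2 × 0.5 = 14.565
  Sum = 206.0025 µg/mL·hr
Tail: C_last/k_e = 28.60/0.099 = 288.889
AUC_0→∞ (sublingual tablet) = 206.0025 + 288.889 = 494.8915 µg/mL·hr
F = (AUC_ev/D_ev)/(AUC_iv/D_iv) = (494.8915/50)/(442/20) = 9.89783/22.1 = 0.4479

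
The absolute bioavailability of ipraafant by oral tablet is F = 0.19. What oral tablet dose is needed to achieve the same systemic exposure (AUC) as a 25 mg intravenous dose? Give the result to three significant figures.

D_oral = 132 mg

For equal systemic exposure: F × D_ev = D_iv
D_ev = D_iv / F = 25 / 0.19 = 131.579 mg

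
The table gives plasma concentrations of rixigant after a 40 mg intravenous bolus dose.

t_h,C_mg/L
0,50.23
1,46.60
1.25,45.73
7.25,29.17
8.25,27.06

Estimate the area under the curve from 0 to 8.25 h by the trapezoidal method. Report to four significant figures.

AUC = 312.8 mg/L·h

Trapezoidal AUC_0→8.25:
  [0→1]: (50.23+46.60)/2 × 1 = 48.415
  [1→1.25]: (46.60+45.73)/2 × 0.25 = 11.54125
  [1.25→7.25]: (45.73+29.17)/2 × 6 = 224.7
  [7.25→8.25]: (29.17+27.06)/2 × 1 = 28.115
  Sum = 312.77125 mg/L·h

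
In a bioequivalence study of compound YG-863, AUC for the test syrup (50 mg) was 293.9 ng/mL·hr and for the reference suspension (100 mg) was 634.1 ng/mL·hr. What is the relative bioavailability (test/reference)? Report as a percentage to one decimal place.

F_rel = (AUC_test/D_test) / (AUC_ref/D_ref)
      = (293.9/50) / (634.1/100)
      = 5.878 / 6.341 = 0.9270 = 92.70%

F_rel = 92.7%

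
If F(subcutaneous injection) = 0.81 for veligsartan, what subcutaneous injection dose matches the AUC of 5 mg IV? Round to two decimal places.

For equal systemic exposure: F × D_ev = D_iv
D_ev = D_iv / F = 5 / 0.81 = 6.17284 mg

D_subcutaneous = 6.17 mg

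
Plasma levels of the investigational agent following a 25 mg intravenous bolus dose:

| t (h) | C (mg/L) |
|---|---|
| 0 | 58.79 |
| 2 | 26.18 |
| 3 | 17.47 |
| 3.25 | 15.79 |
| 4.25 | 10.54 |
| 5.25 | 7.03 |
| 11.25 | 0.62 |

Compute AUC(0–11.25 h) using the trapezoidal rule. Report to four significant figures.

AUC = 155.9 mg/L·h

Trapezoidal AUC_0→11.25:
  [0→2]: (58.79+26.18)/2 × 2 = 84.97
  [2→3]: (26.18+17.47)/2 × 1 = 21.825
  [3→3.25]: (17.47+15.79)/2 × 0.25 = 4.1575
  [3.25→4.25]: (15.79+10.54)/2 × 1 = 13.165
  [4.25→5.25]: (10.54+7.03)/2 × 1 = 8.785
  [5.25→11.25]: (7.03+0.62)/2 × 6 = 22.95
  Sum = 155.8525 mg/L·h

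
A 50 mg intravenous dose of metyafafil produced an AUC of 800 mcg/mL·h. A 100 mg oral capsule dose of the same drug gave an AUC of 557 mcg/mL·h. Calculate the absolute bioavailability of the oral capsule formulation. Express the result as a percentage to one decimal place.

F = 34.8%

F = (AUC_ev / D_ev) / (AUC_iv / D_iv)
  = (557/100) / (800/50)
  = 5.57 / 16 = 0.3481
  = 34.81%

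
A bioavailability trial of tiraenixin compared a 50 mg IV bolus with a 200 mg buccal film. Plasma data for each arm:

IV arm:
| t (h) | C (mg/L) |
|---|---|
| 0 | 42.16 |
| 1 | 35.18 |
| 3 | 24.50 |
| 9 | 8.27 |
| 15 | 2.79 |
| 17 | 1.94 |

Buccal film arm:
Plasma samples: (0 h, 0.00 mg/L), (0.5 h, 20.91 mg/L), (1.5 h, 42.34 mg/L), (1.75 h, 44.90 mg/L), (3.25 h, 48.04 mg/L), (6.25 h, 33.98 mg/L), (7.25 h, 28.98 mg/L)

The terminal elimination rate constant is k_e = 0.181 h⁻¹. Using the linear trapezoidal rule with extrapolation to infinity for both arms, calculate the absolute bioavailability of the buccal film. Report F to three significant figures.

F = 0.440

Trapezoidal AUC_0→17 (IV):
  [0→1]: (42.16+35.18)/2 × 1 = 38.67
  [1→3]: (35.18+24.50)/2 × 2 = 59.68
  [3→9]: (24.50+8.27)/2 × 6 = 98.31
  [9→15]: (8.27+2.79)/2 × 6 = 33.18
  [15→17]: (2.79+1.94)/2 × 2 = 4.73
  Sum = 234.57 mg/L·h
IV tail: 1.94/0.181 = 10.718; AUC_iv,0→∞ = 234.57 + 10.718 = 245.288 mg/L·h
Trapezoidal AUC_0→7.25 (buccal film):
  [0→0.5]: (0.00+20.91)/2 × 0.5 = 5.2275
  [0.5→1.5]: (20.91+42.34)/2 × 1 = 31.625
  [1.5→1.75]: (42.34+44.90)/2 × 0.25 = 10.905
  [1.75→3.25]: (44.90+48.04)/2 × 1.5 = 69.705
  [3.25→6.25]: (48.04+33.98)/2 × 3 = 123.03
  [6.25→7.25]: (33.98+28.98)/2 × 1 = 31.48
  Sum = 271.9725 mg/L·h
buccal film tail: 28.98/0.181 = 160.110; AUC_ev,0→∞ = 271.9725 + 160.110 = 432.0825 mg/L·h
F = (AUC_ev/D_ev)/(AUC_iv/D_iv) = (432.0825/200)/(245.288/50) = 2.1604125/4.90576 = 0.4404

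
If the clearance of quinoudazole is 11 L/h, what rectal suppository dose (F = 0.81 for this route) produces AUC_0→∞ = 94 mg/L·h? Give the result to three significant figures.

Dose = CL × AUC_0→∞ / F
     = 11 × 94 / 0.81 = 1276.54 mg

Dose = 1280 mg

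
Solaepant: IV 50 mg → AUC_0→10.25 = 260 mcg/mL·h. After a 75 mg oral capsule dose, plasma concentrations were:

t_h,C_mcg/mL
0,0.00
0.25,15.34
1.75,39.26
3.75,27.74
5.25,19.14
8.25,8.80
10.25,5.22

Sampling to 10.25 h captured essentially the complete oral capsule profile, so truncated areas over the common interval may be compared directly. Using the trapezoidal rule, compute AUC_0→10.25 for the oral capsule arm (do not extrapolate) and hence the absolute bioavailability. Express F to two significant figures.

F = 0.52

Trapezoidal AUC_0→10.25 (oral capsule):
  [0→0.25]: (0.00+15.34)/2 × 0.25 = 1.9175
  [0.25→1.75]: (15.34+39.26)/2 × 1.5 = 40.95
  [1.75→3.75]: (39.26+27.74)/2 × 2 = 67.0
  [3.75→5.25]: (27.74+19.14)/2 × 1.5 = 35.16
  [5.25→8.25]: (19.14+8.80)/2 × 3 = 41.91
  [8.25→10.25]: (8.80+5.22)/2 × 2 = 14.02
  Sum = 200.9575 mcg/mL·h
F = (AUC_ev/D_ev)/(AUC_iv/D_iv) = (200.9575/75)/(260/50) = 2.67943/5.2 = 0.5153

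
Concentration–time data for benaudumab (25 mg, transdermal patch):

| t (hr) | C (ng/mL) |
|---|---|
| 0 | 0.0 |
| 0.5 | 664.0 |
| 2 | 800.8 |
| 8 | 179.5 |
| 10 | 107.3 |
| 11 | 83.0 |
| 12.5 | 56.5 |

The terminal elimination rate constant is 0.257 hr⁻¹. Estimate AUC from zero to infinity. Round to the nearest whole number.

Trapezoidal AUC_0→12.5:
  [0→0.5]: (0.0+664.0)/2 × 0.5 = 166.0
  [0.5→2]: (664.0+800.8)/2 × 1.5 = 1098.6
  [2→8]: (800.8+179.5)/2 × 6 = 2940.9
  [8→10]: (179.5+107.3)/2 × 2 = 286.8
  [10→11]: (107.3+83.0)/2 × 1 = 95.15
  [11→12.5]: (83.0+56.5)/2 × 1.5 = 104.625
  Sum = 4692.075 ng/mL·hr
Extrapolated tail: C_last / k_e = 56.5 / 0.257 = 219.844
AUC_0→∞ = 4692.075 + 219.844 = 4911.919 ng/mL·hr

AUC = 4912 ng/mL·hr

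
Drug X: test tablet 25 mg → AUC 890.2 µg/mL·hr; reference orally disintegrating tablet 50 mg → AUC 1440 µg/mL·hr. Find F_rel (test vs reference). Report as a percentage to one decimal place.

F_rel = (AUC_test/D_test) / (AUC_ref/D_ref)
      = (890.2/25) / (1440/50)
      = 35.608 / 28.8 = 1.2364 = 123.64%

F_rel = 123.6%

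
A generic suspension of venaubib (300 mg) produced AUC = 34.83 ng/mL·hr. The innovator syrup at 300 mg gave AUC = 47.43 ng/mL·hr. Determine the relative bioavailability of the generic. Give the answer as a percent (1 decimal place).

F_rel = (AUC_test/D_test) / (AUC_ref/D_ref)
      = (34.83/300) / (47.43/300)
      = 0.1161 / 0.1581 = 0.7343 = 73.43%

F_rel = 73.4%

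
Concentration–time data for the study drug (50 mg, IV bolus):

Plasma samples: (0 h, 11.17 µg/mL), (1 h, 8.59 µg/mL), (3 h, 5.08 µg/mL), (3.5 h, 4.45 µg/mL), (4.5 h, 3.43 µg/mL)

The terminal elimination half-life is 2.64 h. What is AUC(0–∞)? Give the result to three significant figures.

Trapezoidal AUC_0→4.5:
  [0→1]: (11.17+8.59)/2 × 1 = 9.88
  [1→3]: (8.59+5.08)/2 × 2 = 13.67
  [3→3.5]: (5.08+4.45)/2 × 0.5 = 2.3825
  [3.5→4.5]: (4.45+3.43)/2 × 1 = 3.94
  Sum = 29.8725 µg/mL·h
k_e = ln2 / t½ = 0.693147 / 2.64 = 0.2626 h^-1
Extrapolated tail: C_last / k_e = 3.43 / 0.2626 = 13.062
AUC_0→∞ = 29.8725 + 13.062 = 42.9345 µg/mL·h

AUC = 42.9 µg/mL·h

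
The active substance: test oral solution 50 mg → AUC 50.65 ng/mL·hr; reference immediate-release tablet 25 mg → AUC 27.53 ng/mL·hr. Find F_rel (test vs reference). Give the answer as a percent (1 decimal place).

F_rel = 92.0%

F_rel = (AUC_test/D_test) / (AUC_ref/D_ref)
      = (50.65/50) / (27.53/25)
      = 1.013 / 1.1012 = 0.9199 = 91.99%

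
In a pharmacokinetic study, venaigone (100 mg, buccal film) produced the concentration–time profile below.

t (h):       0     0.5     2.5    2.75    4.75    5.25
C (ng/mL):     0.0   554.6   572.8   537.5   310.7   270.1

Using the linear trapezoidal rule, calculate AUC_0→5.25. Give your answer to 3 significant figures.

Trapezoidal AUC_0→5.25:
  [0→0.5]: (0.0+554.6)/2 × 0.5 = 138.65
  [0.5→2.5]: (554.6+572.8)/2 × 2 = 1127.4
  [2.5→2.75]: (572.8+537.5)/2 × 0.25 = 138.7875
  [2.75→4.75]: (537.5+310.7)/2 × 2 = 848.2
  [4.75→5.25]: (310.7+270.1)/2 × 0.5 = 145.2
  Sum = 2398.2375 ng/mL·h

AUC = 2400 ng/mL·h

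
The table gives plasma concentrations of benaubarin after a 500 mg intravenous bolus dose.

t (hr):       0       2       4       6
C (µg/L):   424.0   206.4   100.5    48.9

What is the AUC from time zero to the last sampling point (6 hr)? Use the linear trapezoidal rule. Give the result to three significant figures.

Trapezoidal AUC_0→6:
  [0→2]: (424.0+206.4)/2 × 2 = 630.4
  [2→4]: (206.4+100.5)/2 × 2 = 306.9
  [4→6]: (100.5+48.9)/2 × 2 = 149.4
  Sum = 1086.7 µg/L·hr

AUC = 1090 µg/L·hr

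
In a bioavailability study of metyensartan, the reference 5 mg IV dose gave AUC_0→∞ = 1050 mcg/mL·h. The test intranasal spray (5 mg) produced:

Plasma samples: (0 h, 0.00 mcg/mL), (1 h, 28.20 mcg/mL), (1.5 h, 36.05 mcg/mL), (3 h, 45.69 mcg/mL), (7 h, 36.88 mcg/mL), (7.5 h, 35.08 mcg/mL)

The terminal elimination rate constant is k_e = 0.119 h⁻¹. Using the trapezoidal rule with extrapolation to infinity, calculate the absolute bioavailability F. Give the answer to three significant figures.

Trapezoidal AUC_0→7.5 (intranasal spray):
  [0→1]: (0.00+28.20)/2 × 1 = 14.1
  [1→1.5]: (28.20+36.05)/2 × 0.5 = 16.0625
  [1.5→3]: (36.05+45.69)/2 × 1.5 = 61.305
  [3→7]: (45.69+36.88)/2 × 4 = 165.14
  [7→7.5]: (36.88+35.08)/2 × 0.5 = 17.99
  Sum = 274.5975 mcg/mL·h
Tail: C_last/k_e = 35.08/0.119 = 294.790
AUC_0→∞ (intranasal spray) = 274.5975 + 294.790 = 569.3875 mcg/mL·h
F = (AUC_ev/D_ev)/(AUC_iv/D_iv) = (569.3875/5)/(1050/5) = 113.8775/210 = 0.5423

F = 0.542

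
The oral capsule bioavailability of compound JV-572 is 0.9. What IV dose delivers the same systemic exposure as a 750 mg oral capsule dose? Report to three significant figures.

D_iv = 675 mg

Systemic exposure from an extravascular dose = F × D_ev, so the equivalent IV dose is F × D_ev.
D_iv = F × D_ev = 0.9 × 750 = 675 mg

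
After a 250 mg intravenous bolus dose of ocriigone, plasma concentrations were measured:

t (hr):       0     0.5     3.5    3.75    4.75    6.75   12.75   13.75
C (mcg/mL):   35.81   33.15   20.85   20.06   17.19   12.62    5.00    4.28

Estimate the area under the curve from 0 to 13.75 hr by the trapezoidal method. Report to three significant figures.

AUC = 209 mcg/mL·hr

Trapezoidal AUC_0→13.75:
  [0→0.5]: (35.81+33.15)/2 × 0.5 = 17.24
  [0.5→3.5]: (33.15+20.85)/2 × 3 = 81.0
  [3.5→3.75]: (20.85+20.06)/2 × 0.25 = 5.11375
  [3.75→4.75]: (20.06+17.19)/2 × 1 = 18.625
  [4.75→6.75]: (17.19+12.62)/2 × 2 = 29.81
  [6.75→12.75]: (12.62+5.00)/2 × 6 = 52.86
  [12.75→13.75]: (5.00+4.28)/2 × 1 = 4.64
  Sum = 209.28875 mcg/mL·hr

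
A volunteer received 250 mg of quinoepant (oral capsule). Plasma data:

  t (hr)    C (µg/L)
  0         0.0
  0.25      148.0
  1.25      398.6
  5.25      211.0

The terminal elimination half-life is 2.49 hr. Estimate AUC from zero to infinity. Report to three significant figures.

Trapezoidal AUC_0→5.25:
  [0→0.25]: (0.0+148.0)/2 × 0.25 = 18.5
  [0.25→1.25]: (148.0+398.6)/2 × 1 = 273.3
  [1.25→5.25]: (398.6+211.0)/2 × 4 = 1219.2
  Sum = 1511.0 µg/L·hr
k_e = ln2 / t½ = 0.693147 / 2.49 = 0.2784 hr^-1
Extrapolated tail: C_last / k_e = 211.0 / 0.2784 = 757.902
AUC_0→∞ = 1511.0 + 757.902 = 2268.902 µg/L·hr

AUC = 2270 µg/L·hr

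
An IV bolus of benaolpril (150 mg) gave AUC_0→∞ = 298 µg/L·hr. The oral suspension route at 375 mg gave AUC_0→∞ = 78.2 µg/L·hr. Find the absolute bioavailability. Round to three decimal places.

F = 0.105

F = (AUC_ev / D_ev) / (AUC_iv / D_iv)
  = (78.2/375) / (298/150)
  = 0.208533 / 1.98667 = 0.1050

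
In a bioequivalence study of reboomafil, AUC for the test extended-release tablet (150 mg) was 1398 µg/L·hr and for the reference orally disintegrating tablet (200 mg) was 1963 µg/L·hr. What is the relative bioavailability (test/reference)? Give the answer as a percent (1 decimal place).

F_rel = (AUC_test/D_test) / (AUC_ref/D_ref)
      = (1398/150) / (1963/200)
      = 9.32 / 9.815 = 0.9496 = 94.96%

F_rel = 95.0%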